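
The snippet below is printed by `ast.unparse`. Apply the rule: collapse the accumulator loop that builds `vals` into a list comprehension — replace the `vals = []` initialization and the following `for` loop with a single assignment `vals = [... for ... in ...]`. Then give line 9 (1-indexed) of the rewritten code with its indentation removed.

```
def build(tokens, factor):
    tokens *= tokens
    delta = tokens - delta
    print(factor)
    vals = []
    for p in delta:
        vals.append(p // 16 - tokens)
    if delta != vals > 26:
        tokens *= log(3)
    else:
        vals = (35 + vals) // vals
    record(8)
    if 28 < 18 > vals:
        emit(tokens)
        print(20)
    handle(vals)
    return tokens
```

vals = (35 + vals) // vals

Transformed code:
def build(tokens, factor):
    tokens *= tokens
    delta = tokens - delta
    print(factor)
    vals = [p // 16 - tokens for p in delta]
    if delta != vals > 26:
        tokens *= log(3)
    else:
        vals = (35 + vals) // vals
    record(8)
    if 28 < 18 > vals:
        emit(tokens)
        print(20)
    handle(vals)
    return tokens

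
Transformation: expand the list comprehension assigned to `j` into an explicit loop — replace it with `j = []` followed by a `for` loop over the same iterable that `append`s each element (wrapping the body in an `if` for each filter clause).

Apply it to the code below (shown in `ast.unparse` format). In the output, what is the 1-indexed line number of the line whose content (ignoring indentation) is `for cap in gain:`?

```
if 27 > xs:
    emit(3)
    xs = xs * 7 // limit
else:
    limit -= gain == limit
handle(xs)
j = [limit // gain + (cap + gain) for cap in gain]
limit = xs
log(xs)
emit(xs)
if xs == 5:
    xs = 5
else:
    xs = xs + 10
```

Transformed code:
if 27 > xs:
    emit(3)
    xs = xs * 7 // limit
else:
    limit -= gain == limit
handle(xs)
j = []
for cap in gain:
    j.append(limit // gain + (cap + gain))
limit = xs
log(xs)
emit(xs)
if xs == 5:
    xs = 5
else:
    xs = xs + 10

8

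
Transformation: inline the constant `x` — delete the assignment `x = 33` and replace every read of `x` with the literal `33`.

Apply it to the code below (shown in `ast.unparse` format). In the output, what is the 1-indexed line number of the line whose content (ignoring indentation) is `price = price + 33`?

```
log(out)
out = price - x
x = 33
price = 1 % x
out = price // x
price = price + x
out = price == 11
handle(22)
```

5

Transformed code:
log(out)
out = price - 33
price = 1 % 33
out = price // 33
price = price + 33
out = price == 11
handle(22)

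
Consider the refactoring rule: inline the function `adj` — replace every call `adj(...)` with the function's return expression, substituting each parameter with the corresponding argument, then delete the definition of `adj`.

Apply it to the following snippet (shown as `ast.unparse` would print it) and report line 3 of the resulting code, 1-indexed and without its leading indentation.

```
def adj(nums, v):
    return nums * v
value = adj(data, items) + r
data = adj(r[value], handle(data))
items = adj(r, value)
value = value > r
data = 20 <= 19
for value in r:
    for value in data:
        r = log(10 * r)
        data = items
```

items = r * value

Transformed code:
value = data * items + r
data = r[value] * handle(data)
items = r * value
value = value > r
data = 20 <= 19
for value in r:
    for value in data:
        r = log(10 * r)
        data = items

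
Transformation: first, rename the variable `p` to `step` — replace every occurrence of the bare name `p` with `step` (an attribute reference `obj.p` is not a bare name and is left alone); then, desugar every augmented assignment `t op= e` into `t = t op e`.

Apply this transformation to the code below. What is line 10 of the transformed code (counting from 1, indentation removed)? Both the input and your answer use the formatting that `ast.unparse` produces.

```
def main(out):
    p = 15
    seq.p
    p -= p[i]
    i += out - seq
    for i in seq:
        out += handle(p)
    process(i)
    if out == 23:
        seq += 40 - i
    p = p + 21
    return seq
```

Transformed code:
def main(out):
    step = 15
    seq.p
    step = step - step[i]
    i = i + (out - seq)
    for i in seq:
        out = out + handle(step)
    process(i)
    if out == 23:
        seq = seq + (40 - i)
    step = step + 21
    return seq

seq = seq + (40 - i)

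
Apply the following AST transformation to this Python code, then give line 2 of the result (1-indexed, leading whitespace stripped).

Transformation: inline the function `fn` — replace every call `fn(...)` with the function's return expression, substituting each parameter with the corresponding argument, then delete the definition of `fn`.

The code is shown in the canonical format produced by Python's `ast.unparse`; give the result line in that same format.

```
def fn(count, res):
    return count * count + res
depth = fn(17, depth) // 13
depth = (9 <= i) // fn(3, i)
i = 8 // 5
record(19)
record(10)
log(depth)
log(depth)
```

depth = (9 <= i) // (3 * 3 + i)

Transformed code:
depth = (17 * 17 + depth) // 13
depth = (9 <= i) // (3 * 3 + i)
i = 8 // 5
record(19)
record(10)
log(depth)
log(depth)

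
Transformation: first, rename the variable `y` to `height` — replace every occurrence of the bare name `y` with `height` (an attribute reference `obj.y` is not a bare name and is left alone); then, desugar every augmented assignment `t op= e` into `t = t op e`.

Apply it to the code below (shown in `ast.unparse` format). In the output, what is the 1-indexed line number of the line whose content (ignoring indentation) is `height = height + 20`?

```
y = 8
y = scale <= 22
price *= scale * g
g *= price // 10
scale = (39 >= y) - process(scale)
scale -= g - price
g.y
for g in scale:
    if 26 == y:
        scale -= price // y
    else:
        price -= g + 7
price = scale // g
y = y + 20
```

Transformed code:
height = 8
height = scale <= 22
price = price * (scale * g)
g = g * (price // 10)
scale = (39 >= height) - process(scale)
scale = scale - (g - price)
g.y
for g in scale:
    if 26 == height:
        scale = scale - price // height
    else:
        price = price - (g + 7)
price = scale // g
height = height + 20

14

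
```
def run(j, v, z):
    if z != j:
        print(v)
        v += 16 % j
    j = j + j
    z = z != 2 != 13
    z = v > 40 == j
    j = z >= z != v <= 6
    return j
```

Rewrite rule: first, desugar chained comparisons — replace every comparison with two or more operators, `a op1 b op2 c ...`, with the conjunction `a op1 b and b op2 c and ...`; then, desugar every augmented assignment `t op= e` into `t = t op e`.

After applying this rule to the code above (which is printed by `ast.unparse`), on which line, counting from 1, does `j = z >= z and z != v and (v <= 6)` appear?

8

Transformed code:
def run(j, v, z):
    if z != j:
        print(v)
        v = v + 16 % j
    j = j + j
    z = z != 2 and 2 != 13
    z = v > 40 and 40 == j
    j = z >= z and z != v and (v <= 6)
    return j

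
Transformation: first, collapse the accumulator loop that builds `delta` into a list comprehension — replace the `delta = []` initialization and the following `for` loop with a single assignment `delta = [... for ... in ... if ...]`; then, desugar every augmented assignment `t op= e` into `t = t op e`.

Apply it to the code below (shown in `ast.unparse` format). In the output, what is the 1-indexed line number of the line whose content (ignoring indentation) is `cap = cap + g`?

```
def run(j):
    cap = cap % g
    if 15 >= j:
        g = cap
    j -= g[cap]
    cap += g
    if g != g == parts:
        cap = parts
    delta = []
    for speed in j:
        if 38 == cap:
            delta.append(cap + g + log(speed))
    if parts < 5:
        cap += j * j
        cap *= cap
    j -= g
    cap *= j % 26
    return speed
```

6

Transformed code:
def run(j):
    cap = cap % g
    if 15 >= j:
        g = cap
    j = j - g[cap]
    cap = cap + g
    if g != g == parts:
        cap = parts
    delta = [cap + g + log(speed) for speed in j if 38 == cap]
    if parts < 5:
        cap = cap + j * j
        cap = cap * cap
    j = j - g
    cap = cap * (j % 26)
    return speed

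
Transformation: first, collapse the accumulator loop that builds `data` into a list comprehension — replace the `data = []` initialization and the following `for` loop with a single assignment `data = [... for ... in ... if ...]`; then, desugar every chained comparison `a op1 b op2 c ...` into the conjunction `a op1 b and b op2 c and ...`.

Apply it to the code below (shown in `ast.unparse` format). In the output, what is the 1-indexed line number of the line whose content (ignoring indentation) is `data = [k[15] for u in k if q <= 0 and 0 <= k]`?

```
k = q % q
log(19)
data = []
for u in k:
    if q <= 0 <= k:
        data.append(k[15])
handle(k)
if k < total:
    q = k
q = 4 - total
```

3

Transformed code:
k = q % q
log(19)
data = [k[15] for u in k if q <= 0 and 0 <= k]
handle(k)
if k < total:
    q = k
q = 4 - total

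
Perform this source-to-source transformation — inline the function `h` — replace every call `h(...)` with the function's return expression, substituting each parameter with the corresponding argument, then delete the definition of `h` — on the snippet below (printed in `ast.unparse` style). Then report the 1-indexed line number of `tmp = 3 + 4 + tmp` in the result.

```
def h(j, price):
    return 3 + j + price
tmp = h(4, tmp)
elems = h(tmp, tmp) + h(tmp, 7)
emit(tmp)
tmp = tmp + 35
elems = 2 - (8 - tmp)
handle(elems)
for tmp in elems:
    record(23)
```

Transformed code:
tmp = 3 + 4 + tmp
elems = 3 + tmp + tmp + (3 + tmp + 7)
emit(tmp)
tmp = tmp + 35
elems = 2 - (8 - tmp)
handle(elems)
for tmp in elems:
    record(23)

1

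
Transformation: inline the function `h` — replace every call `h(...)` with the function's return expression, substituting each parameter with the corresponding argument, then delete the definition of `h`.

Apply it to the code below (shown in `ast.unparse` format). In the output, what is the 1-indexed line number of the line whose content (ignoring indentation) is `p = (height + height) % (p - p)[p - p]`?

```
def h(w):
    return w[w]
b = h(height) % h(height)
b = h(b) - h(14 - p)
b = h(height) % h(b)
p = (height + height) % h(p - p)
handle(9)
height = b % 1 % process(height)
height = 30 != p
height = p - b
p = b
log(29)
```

4

Transformed code:
b = height[height] % height[height]
b = b[b] - (14 - p)[14 - p]
b = height[height] % b[b]
p = (height + height) % (p - p)[p - p]
handle(9)
height = b % 1 % process(height)
height = 30 != p
height = p - b
p = b
log(29)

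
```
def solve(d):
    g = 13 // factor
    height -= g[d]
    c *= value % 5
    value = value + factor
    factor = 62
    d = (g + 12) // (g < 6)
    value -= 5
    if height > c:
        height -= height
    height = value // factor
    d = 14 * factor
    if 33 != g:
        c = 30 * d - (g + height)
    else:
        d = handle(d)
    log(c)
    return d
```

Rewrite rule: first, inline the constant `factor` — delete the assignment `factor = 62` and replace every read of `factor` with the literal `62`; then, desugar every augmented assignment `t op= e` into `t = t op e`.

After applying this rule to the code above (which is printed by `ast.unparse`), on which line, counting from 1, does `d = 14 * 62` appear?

Transformed code:
def solve(d):
    g = 13 // 62
    height = height - g[d]
    c = c * (value % 5)
    value = value + 62
    d = (g + 12) // (g < 6)
    value = value - 5
    if height > c:
        height = height - height
    height = value // 62
    d = 14 * 62
    if 33 != g:
        c = 30 * d - (g + height)
    else:
        d = handle(d)
    log(c)
    return d

11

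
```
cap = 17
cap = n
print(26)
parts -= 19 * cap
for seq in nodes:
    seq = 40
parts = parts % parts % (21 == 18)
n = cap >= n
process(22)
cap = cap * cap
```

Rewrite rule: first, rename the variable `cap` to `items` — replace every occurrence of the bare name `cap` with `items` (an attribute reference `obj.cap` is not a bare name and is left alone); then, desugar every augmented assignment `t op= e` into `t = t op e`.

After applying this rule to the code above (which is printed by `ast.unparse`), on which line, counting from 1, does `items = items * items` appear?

Transformed code:
items = 17
items = n
print(26)
parts = parts - 19 * items
for seq in nodes:
    seq = 40
parts = parts % parts % (21 == 18)
n = items >= n
process(22)
items = items * items

10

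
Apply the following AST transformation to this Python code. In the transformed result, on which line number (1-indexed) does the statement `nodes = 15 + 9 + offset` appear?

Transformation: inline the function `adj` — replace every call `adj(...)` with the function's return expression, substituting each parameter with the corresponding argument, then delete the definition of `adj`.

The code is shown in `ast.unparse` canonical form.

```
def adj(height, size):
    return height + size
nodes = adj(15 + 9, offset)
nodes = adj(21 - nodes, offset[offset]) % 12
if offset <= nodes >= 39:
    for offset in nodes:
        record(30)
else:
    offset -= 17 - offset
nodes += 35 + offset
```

Transformed code:
nodes = 15 + 9 + offset
nodes = (21 - nodes + offset[offset]) % 12
if offset <= nodes >= 39:
    for offset in nodes:
        record(30)
else:
    offset -= 17 - offset
nodes += 35 + offset

1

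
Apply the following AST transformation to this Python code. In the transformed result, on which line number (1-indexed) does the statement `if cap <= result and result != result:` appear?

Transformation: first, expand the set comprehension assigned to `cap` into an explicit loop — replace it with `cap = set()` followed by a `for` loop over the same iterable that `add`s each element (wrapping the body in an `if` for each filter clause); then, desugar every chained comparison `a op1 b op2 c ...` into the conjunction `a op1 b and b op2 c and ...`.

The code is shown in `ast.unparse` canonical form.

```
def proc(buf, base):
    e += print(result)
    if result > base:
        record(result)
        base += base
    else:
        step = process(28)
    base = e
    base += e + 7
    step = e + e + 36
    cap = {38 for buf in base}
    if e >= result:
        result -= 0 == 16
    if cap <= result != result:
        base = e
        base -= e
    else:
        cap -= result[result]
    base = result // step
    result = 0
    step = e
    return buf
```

Transformed code:
def proc(buf, base):
    e += print(result)
    if result > base:
        record(result)
        base += base
    else:
        step = process(28)
    base = e
    base += e + 7
    step = e + e + 36
    cap = set()
    for buf in base:
        cap.add(38)
    if e >= result:
        result -= 0 == 16
    if cap <= result and result != result:
        base = e
        base -= e
    else:
        cap -= result[result]
    base = result // step
    result = 0
    step = e
    return buf

16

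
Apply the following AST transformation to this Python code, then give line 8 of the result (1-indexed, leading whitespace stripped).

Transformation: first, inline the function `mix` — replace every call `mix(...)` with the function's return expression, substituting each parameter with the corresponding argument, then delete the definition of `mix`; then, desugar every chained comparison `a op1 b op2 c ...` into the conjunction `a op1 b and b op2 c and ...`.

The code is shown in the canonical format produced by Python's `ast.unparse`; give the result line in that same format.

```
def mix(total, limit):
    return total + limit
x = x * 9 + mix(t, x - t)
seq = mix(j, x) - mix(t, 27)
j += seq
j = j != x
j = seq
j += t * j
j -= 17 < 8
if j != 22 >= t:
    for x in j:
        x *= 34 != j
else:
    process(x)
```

Transformed code:
x = x * 9 + (t + (x - t))
seq = j + x - (t + 27)
j += seq
j = j != x
j = seq
j += t * j
j -= 17 < 8
if j != 22 and 22 >= t:
    for x in j:
        x *= 34 != j
else:
    process(x)

if j != 22 and 22 >= t:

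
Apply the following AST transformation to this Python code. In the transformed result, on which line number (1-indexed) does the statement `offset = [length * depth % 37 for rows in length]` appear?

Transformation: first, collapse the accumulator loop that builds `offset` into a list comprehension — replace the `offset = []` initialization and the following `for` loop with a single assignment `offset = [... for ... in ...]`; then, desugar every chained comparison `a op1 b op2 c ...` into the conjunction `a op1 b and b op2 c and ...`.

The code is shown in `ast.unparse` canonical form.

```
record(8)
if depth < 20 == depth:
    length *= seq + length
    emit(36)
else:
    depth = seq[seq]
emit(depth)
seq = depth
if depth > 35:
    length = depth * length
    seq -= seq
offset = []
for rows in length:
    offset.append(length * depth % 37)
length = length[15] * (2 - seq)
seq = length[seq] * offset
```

12

Transformed code:
record(8)
if depth < 20 and 20 == depth:
    length *= seq + length
    emit(36)
else:
    depth = seq[seq]
emit(depth)
seq = depth
if depth > 35:
    length = depth * length
    seq -= seq
offset = [length * depth % 37 for rows in length]
length = length[15] * (2 - seq)
seq = length[seq] * offset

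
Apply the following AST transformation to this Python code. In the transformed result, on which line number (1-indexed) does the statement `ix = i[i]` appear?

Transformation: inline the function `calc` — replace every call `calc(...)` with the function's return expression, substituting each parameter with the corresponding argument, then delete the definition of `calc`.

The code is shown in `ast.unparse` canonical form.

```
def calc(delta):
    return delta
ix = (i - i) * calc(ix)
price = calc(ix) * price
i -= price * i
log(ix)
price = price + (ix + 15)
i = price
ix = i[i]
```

Transformed code:
ix = (i - i) * ix
price = ix * price
i -= price * i
log(ix)
price = price + (ix + 15)
i = price
ix = i[i]

7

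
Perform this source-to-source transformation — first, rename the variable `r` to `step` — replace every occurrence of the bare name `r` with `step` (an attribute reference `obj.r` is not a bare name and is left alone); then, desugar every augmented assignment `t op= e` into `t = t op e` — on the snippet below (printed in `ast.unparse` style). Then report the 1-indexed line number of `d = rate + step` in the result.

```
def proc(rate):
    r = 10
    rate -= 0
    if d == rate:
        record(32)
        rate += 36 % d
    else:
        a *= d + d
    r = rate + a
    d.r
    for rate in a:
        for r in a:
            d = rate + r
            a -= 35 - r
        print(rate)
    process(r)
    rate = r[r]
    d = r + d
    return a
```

13

Transformed code:
def proc(rate):
    step = 10
    rate = rate - 0
    if d == rate:
        record(32)
        rate = rate + 36 % d
    else:
        a = a * (d + d)
    step = rate + a
    d.r
    for rate in a:
        for step in a:
            d = rate + step
            a = a - (35 - step)
        print(rate)
    process(step)
    rate = step[step]
    d = step + d
    return a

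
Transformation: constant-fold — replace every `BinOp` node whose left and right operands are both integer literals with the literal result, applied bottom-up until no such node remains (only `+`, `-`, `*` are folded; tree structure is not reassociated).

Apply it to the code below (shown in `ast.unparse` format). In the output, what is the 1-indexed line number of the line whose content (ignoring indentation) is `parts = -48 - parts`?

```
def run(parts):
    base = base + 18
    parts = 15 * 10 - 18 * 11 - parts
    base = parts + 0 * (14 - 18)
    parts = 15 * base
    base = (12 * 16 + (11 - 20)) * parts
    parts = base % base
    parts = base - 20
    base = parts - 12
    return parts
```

3

Transformed code:
def run(parts):
    base = base + 18
    parts = -48 - parts
    base = parts + 0
    parts = 15 * base
    base = 183 * parts
    parts = base % base
    parts = base - 20
    base = parts - 12
    return parts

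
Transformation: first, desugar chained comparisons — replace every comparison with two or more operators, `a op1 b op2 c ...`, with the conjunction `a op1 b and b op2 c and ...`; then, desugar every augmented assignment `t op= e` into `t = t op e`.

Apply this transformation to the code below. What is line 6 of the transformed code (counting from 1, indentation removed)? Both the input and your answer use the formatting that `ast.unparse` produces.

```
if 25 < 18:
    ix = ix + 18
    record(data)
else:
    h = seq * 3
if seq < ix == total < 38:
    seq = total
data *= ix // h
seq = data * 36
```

Transformed code:
if 25 < 18:
    ix = ix + 18
    record(data)
else:
    h = seq * 3
if seq < ix and ix == total and (total < 38):
    seq = total
data = data * (ix // h)
seq = data * 36

if seq < ix and ix == total and (total < 38):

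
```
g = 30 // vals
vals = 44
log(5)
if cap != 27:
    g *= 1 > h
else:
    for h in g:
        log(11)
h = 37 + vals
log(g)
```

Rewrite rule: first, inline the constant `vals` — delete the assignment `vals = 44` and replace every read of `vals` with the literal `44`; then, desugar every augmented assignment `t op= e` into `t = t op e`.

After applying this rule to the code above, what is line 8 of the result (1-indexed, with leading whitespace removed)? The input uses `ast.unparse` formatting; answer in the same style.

h = 37 + 44

Transformed code:
g = 30 // 44
log(5)
if cap != 27:
    g = g * (1 > h)
else:
    for h in g:
        log(11)
h = 37 + 44
log(g)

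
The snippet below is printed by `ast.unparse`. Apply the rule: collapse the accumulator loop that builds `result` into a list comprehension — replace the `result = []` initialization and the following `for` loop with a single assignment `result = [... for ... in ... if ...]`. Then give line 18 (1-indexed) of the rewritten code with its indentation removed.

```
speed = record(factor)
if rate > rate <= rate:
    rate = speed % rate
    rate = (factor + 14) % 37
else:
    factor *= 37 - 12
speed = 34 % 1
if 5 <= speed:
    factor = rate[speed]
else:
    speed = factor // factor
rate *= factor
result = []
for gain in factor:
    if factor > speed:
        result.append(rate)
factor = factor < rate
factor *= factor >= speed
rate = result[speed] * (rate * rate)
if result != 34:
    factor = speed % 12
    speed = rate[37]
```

factor = speed % 12

Transformed code:
speed = record(factor)
if rate > rate <= rate:
    rate = speed % rate
    rate = (factor + 14) % 37
else:
    factor *= 37 - 12
speed = 34 % 1
if 5 <= speed:
    factor = rate[speed]
else:
    speed = factor // factor
rate *= factor
result = [rate for gain in factor if factor > speed]
factor = factor < rate
factor *= factor >= speed
rate = result[speed] * (rate * rate)
if result != 34:
    factor = speed % 12
    speed = rate[37]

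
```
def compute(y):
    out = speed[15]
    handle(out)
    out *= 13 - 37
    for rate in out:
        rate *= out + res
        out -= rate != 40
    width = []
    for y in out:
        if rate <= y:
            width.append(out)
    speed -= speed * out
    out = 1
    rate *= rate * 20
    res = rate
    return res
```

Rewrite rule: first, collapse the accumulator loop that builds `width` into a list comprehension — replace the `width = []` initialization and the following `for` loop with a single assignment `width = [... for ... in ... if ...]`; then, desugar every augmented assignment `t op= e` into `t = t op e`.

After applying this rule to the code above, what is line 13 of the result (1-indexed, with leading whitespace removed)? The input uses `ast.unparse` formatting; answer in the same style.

Transformed code:
def compute(y):
    out = speed[15]
    handle(out)
    out = out * (13 - 37)
    for rate in out:
        rate = rate * (out + res)
        out = out - (rate != 40)
    width = [out for y in out if rate <= y]
    speed = speed - speed * out
    out = 1
    rate = rate * (rate * 20)
    res = rate
    return res

return res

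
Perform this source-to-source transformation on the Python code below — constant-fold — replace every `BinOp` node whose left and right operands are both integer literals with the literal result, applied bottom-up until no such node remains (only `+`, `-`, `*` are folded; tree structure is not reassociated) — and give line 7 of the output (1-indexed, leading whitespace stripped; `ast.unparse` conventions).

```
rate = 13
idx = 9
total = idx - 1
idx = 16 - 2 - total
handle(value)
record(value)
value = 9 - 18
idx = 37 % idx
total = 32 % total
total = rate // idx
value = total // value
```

Transformed code:
rate = 13
idx = 9
total = idx - 1
idx = 14 - total
handle(value)
record(value)
value = -9
idx = 37 % idx
total = 32 % total
total = rate // idx
value = total // value

value = -9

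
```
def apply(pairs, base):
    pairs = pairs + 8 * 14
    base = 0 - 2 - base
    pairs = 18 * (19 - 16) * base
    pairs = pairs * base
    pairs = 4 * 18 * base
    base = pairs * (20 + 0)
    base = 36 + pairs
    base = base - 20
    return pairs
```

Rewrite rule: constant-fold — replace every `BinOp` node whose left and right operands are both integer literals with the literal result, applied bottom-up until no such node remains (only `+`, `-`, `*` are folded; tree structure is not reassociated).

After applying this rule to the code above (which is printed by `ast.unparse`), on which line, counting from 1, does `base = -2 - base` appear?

3

Transformed code:
def apply(pairs, base):
    pairs = pairs + 112
    base = -2 - base
    pairs = 54 * base
    pairs = pairs * base
    pairs = 72 * base
    base = pairs * 20
    base = 36 + pairs
    base = base - 20
    return pairs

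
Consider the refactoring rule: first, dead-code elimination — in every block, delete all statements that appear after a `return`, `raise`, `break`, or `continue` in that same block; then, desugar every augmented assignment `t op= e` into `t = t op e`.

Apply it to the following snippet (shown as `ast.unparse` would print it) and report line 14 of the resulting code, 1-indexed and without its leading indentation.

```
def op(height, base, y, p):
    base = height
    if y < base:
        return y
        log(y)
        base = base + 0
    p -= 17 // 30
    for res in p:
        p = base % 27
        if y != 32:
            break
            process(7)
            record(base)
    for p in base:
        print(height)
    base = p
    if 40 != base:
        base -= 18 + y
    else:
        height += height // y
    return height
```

Transformed code:
def op(height, base, y, p):
    base = height
    if y < base:
        return y
    p = p - 17 // 30
    for res in p:
        p = base % 27
        if y != 32:
            break
    for p in base:
        print(height)
    base = p
    if 40 != base:
        base = base - (18 + y)
    else:
        height = height + height // y
    return height

base = base - (18 + y)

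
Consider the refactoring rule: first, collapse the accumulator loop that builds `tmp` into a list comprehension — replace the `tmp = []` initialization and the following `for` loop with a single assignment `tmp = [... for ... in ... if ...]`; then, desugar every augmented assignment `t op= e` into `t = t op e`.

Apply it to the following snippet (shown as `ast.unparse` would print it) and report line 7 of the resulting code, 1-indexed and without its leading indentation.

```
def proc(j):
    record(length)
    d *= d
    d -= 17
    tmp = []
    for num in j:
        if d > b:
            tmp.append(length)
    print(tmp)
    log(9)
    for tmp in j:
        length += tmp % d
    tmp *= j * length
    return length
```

log(9)

Transformed code:
def proc(j):
    record(length)
    d = d * d
    d = d - 17
    tmp = [length for num in j if d > b]
    print(tmp)
    log(9)
    for tmp in j:
        length = length + tmp % d
    tmp = tmp * (j * length)
    return length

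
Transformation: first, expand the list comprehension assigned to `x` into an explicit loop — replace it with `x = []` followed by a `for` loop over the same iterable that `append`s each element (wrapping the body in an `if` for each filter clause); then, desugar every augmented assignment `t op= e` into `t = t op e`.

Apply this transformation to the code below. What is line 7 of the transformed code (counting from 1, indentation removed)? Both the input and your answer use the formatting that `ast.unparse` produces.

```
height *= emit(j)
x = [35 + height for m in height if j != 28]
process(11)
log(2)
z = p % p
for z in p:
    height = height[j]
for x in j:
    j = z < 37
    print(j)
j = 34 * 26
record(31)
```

Transformed code:
height = height * emit(j)
x = []
for m in height:
    if j != 28:
        x.append(35 + height)
process(11)
log(2)
z = p % p
for z in p:
    height = height[j]
for x in j:
    j = z < 37
    print(j)
j = 34 * 26
record(31)

log(2)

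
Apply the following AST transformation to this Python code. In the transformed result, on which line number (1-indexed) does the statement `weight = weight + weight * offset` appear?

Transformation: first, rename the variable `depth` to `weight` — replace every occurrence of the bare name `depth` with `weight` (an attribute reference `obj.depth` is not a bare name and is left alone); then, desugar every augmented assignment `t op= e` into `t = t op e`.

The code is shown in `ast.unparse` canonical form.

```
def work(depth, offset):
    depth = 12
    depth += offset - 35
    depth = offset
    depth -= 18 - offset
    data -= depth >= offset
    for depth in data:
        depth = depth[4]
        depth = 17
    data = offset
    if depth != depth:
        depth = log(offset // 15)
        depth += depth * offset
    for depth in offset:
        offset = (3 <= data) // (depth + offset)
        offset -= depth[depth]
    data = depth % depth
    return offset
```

Transformed code:
def work(weight, offset):
    weight = 12
    weight = weight + (offset - 35)
    weight = offset
    weight = weight - (18 - offset)
    data = data - (weight >= offset)
    for weight in data:
        weight = weight[4]
        weight = 17
    data = offset
    if weight != weight:
        weight = log(offset // 15)
        weight = weight + weight * offset
    for weight in offset:
        offset = (3 <= data) // (weight + offset)
        offset = offset - weight[weight]
    data = weight % weight
    return offset

13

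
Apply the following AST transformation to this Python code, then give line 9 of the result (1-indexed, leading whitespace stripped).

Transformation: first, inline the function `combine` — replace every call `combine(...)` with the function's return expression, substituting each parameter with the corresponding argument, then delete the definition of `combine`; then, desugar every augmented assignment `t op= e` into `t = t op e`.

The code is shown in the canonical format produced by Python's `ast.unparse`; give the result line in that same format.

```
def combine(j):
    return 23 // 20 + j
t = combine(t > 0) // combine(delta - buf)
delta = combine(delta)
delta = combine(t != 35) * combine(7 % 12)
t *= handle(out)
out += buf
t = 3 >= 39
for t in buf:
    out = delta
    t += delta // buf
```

Transformed code:
t = (23 // 20 + (t > 0)) // (23 // 20 + (delta - buf))
delta = 23 // 20 + delta
delta = (23 // 20 + (t != 35)) * (23 // 20 + 7 % 12)
t = t * handle(out)
out = out + buf
t = 3 >= 39
for t in buf:
    out = delta
    t = t + delta // buf

t = t + delta // buf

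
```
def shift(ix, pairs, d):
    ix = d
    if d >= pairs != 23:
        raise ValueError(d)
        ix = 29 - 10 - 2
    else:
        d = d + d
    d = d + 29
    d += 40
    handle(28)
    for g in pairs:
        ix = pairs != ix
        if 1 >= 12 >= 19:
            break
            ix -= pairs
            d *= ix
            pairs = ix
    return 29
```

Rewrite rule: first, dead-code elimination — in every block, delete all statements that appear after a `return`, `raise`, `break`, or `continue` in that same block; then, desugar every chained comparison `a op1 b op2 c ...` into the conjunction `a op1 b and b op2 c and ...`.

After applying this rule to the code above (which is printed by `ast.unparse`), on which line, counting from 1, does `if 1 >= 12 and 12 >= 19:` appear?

12

Transformed code:
def shift(ix, pairs, d):
    ix = d
    if d >= pairs and pairs != 23:
        raise ValueError(d)
    else:
        d = d + d
    d = d + 29
    d += 40
    handle(28)
    for g in pairs:
        ix = pairs != ix
        if 1 >= 12 and 12 >= 19:
            break
    return 29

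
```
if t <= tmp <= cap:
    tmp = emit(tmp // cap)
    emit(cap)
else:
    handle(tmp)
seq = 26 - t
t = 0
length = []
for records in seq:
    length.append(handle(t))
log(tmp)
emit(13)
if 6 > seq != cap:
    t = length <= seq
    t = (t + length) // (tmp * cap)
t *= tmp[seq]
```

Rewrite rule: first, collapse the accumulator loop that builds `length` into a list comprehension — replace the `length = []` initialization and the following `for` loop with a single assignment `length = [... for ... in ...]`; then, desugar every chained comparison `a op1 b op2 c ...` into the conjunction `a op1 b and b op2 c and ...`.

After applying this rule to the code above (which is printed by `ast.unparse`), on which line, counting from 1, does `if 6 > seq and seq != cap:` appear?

Transformed code:
if t <= tmp and tmp <= cap:
    tmp = emit(tmp // cap)
    emit(cap)
else:
    handle(tmp)
seq = 26 - t
t = 0
length = [handle(t) for records in seq]
log(tmp)
emit(13)
if 6 > seq and seq != cap:
    t = length <= seq
    t = (t + length) // (tmp * cap)
t *= tmp[seq]

11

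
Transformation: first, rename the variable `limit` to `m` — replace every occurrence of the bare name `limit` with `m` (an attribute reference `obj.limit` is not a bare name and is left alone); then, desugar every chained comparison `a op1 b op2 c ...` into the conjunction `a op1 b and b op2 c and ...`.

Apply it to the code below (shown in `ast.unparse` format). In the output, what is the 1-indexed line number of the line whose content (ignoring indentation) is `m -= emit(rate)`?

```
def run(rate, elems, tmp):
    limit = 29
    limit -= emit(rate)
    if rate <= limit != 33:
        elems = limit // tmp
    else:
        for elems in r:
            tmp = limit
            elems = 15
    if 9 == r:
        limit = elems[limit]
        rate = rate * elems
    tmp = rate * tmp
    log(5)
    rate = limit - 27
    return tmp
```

Transformed code:
def run(rate, elems, tmp):
    m = 29
    m -= emit(rate)
    if rate <= m and m != 33:
        elems = m // tmp
    else:
        for elems in r:
            tmp = m
            elems = 15
    if 9 == r:
        m = elems[m]
        rate = rate * elems
    tmp = rate * tmp
    log(5)
    rate = m - 27
    return tmp

3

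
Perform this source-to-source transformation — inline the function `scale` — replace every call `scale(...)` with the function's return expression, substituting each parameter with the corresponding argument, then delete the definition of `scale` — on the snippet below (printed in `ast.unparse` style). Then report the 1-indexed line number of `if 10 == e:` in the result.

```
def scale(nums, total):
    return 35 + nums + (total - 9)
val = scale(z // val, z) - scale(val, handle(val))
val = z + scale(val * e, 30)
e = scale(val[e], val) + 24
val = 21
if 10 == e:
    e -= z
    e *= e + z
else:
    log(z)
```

Transformed code:
val = 35 + z // val + (z - 9) - (35 + val + (handle(val) - 9))
val = z + (35 + val * e + (30 - 9))
e = 35 + val[e] + (val - 9) + 24
val = 21
if 10 == e:
    e -= z
    e *= e + z
else:
    log(z)

5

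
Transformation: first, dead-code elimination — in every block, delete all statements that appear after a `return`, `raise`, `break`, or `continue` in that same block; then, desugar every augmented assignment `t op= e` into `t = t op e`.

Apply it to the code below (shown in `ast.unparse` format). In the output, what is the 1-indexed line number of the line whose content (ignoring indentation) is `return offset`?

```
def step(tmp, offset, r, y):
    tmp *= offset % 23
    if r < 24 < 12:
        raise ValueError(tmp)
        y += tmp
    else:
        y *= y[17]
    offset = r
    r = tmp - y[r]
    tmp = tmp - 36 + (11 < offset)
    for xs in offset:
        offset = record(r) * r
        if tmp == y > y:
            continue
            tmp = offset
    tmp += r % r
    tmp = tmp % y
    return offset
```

16

Transformed code:
def step(tmp, offset, r, y):
    tmp = tmp * (offset % 23)
    if r < 24 < 12:
        raise ValueError(tmp)
    else:
        y = y * y[17]
    offset = r
    r = tmp - y[r]
    tmp = tmp - 36 + (11 < offset)
    for xs in offset:
        offset = record(r) * r
        if tmp == y > y:
            continue
    tmp = tmp + r % r
    tmp = tmp % y
    return offset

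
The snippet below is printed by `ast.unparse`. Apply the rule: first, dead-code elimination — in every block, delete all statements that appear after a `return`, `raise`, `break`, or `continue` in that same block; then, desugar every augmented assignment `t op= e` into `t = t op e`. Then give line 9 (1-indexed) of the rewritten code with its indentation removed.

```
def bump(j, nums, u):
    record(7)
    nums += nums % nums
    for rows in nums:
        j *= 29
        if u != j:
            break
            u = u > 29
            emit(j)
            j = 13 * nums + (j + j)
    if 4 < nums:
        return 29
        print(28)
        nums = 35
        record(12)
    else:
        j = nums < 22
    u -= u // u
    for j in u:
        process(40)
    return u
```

return 29

Transformed code:
def bump(j, nums, u):
    record(7)
    nums = nums + nums % nums
    for rows in nums:
        j = j * 29
        if u != j:
            break
    if 4 < nums:
        return 29
    else:
        j = nums < 22
    u = u - u // u
    for j in u:
        process(40)
    return u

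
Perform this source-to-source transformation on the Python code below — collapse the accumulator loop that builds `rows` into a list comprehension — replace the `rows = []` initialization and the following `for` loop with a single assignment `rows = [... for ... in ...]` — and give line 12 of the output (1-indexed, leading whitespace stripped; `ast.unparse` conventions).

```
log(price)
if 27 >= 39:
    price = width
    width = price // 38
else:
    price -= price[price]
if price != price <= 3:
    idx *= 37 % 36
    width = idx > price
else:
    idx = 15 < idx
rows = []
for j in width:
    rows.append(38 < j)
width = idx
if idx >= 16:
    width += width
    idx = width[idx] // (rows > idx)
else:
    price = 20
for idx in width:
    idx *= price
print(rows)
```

rows = [38 < j for j in width]

Transformed code:
log(price)
if 27 >= 39:
    price = width
    width = price // 38
else:
    price -= price[price]
if price != price <= 3:
    idx *= 37 % 36
    width = idx > price
else:
    idx = 15 < idx
rows = [38 < j for j in width]
width = idx
if idx >= 16:
    width += width
    idx = width[idx] // (rows > idx)
else:
    price = 20
for idx in width:
    idx *= price
print(rows)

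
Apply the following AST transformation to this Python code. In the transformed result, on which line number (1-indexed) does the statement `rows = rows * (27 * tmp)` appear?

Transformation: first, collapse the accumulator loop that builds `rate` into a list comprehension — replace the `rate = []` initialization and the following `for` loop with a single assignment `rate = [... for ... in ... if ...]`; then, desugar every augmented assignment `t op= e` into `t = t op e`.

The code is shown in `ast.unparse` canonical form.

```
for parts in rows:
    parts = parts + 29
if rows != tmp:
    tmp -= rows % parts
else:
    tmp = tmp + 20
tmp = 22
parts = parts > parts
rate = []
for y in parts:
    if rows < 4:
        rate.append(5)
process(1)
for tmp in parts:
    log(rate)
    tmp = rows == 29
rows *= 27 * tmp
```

14

Transformed code:
for parts in rows:
    parts = parts + 29
if rows != tmp:
    tmp = tmp - rows % parts
else:
    tmp = tmp + 20
tmp = 22
parts = parts > parts
rate = [5 for y in parts if rows < 4]
process(1)
for tmp in parts:
    log(rate)
    tmp = rows == 29
rows = rows * (27 * tmp)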